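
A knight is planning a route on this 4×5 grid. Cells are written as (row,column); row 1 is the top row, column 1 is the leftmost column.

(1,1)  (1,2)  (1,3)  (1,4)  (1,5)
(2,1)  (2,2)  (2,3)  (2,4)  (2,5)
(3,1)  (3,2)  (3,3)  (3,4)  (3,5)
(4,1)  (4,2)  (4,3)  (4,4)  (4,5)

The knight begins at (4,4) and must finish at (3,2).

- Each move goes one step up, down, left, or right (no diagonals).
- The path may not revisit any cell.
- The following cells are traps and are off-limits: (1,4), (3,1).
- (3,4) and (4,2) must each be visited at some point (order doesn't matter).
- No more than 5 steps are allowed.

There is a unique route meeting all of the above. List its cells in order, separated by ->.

(4,4) -> (3,4) -> (3,3) -> (4,3) -> (4,2) -> (3,2)

The 5-move cap with required stops at (3,4), (4,2) leaves no slack for detours.
Route from (4,4): up 1 to (3,4), left 1 to (3,3), down 1 to (4,3), left 1 to (4,2), up 1 to (3,2) — 5 moves in all.
Check: all required cells visited; 5 ≤ 5 moves.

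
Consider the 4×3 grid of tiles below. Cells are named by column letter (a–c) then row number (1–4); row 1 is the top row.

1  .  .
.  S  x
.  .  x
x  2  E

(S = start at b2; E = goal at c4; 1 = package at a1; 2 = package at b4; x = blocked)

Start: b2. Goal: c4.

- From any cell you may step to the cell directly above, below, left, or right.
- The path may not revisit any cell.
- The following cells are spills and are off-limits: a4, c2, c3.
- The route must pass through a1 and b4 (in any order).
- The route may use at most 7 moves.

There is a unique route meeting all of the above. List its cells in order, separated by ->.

b2 -> b1 -> a1 -> a2 -> a3 -> b3 -> b4 -> c4

Any route must reach a1 and b4 and still end at c4 within 7 moves, so the order of the required stops is forced.
Route from b2: up to b1, left to a1, 2× down (reaching a3), right to b3, down to b4, right to c4 — 7 moves in all.
Check: all required cells visited; 7 ≤ 7 moves.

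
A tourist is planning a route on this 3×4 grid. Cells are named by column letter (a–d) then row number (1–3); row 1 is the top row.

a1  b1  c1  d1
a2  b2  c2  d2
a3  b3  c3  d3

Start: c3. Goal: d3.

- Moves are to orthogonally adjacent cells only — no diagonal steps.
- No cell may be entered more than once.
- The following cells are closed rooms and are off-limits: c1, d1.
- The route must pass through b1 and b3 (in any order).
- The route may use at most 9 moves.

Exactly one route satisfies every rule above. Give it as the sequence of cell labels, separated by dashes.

The budget equals the shortest possible length, so every move has to be on a shortest route through the required cells.
Route from c3: 2× left (reaching a3), 2× up (reaching a1), right to b1, down to b2, 2× right (reaching d2), down to d3 — 9 moves in all.
Check: all required cells visited; 9 ≤ 9 moves.

c3 - b3 - a3 - a2 - a1 - b1 - b2 - c2 - d2 - d3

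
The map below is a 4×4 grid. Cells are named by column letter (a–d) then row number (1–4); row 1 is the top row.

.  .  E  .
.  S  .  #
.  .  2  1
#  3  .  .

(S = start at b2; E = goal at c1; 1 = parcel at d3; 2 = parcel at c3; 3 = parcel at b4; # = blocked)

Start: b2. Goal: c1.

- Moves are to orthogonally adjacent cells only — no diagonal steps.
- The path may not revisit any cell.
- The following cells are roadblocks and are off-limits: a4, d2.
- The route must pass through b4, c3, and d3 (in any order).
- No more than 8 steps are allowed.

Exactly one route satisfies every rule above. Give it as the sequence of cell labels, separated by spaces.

Any route must reach b4, c3, and d3 and still end at c1 within 8 moves, so the order of the required stops is forced.
Route from b2: down 2 to b4, right 2 to d4, up 1 to d3, left 1 to c3, up 2 to c1 — 8 moves in all.
Check: all required cells visited; 8 ≤ 8 moves.

b2 b3 b4 c4 d4 d3 c3 c2 c1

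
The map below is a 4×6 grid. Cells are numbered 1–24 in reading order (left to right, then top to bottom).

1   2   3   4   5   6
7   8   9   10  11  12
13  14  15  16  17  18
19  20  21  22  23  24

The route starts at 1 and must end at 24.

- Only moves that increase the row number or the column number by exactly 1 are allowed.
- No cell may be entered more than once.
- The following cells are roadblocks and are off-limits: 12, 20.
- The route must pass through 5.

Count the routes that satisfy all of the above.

A right/down-only route from 1 to 24 makes exactly 3 down-moves and 5 right-moves in some order.
With no other constraints that would be C(8,3) = 56 routes.
Split at 5 and multiply the segment counts (each segment already excludes blocked cells): 1→5: 1; 5→24: 2; product = 2.
That gives 2 routes.

2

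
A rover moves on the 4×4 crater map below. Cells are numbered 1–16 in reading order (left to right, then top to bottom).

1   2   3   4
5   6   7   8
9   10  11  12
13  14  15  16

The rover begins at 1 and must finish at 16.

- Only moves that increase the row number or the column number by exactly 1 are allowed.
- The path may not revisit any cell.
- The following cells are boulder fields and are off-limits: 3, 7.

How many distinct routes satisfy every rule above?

10

A right/down-only route from 1 to 16 makes exactly 3 down-moves and 3 right-moves in some order.
With no other constraints that would be C(6,3) = 20 routes.
Subtract routes through each blocked cell (inclusion–exclusion for overlaps): − through 3: 4 − through 7: 9 + through 3&7: 3 → 10.
That gives 10 routes.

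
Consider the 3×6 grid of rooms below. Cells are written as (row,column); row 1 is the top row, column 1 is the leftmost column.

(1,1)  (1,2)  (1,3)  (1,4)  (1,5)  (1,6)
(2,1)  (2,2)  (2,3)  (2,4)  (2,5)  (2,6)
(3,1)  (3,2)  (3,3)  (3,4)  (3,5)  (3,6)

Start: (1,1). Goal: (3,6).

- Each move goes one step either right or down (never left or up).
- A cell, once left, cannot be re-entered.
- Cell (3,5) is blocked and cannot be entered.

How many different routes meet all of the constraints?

A right/down-only route from (1,1) to (3,6) makes exactly 2 down-moves and 5 right-moves in some order.
With no other constraints that would be C(7,2) = 21 routes.
Subtract routes through each blocked cell (inclusion–exclusion for overlaps): − through (3,5): 15 → 6.
That gives 6 routes.

6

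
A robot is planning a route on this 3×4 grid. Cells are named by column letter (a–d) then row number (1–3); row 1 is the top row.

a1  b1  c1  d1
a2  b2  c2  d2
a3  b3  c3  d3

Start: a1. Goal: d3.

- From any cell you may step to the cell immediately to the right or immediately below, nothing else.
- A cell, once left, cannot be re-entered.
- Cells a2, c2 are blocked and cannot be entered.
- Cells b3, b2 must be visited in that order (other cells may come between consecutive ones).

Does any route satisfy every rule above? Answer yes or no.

no

b2 lies above b3, so going from b3 to b2 would need an upward move — but moves only go right/down, so b3 cannot be visited before b2.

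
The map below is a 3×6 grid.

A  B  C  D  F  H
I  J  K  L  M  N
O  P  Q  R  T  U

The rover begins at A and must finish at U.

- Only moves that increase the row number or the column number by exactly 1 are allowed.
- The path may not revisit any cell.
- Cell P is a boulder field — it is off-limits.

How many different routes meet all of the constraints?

18

A right/down-only route from A to U makes exactly 2 down-moves and 5 right-moves in some order.
With no other constraints that would be C(7,2) = 21 routes.
Subtract routes through each blocked cell (inclusion–exclusion for overlaps): − through P: 3 → 18.
That gives 18 routes.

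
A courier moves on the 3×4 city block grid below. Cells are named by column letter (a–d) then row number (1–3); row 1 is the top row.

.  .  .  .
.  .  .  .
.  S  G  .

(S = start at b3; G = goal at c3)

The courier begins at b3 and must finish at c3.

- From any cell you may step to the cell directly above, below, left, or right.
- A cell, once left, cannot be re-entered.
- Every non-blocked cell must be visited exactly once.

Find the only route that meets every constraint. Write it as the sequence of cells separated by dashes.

b3 - a3 - a2 - a1 - b1 - b2 - c2 - c1 - d1 - d2 - d3 - c3

Need to visit all 12 open cells exactly once, starting at b3 and ending at c3.
Cell d1 has only two open neighbours (d2 and c1), so the path must pass straight through it: one of those is the cell it's entered from and the other is where it exits.
Route from b3: left to a3, 2× up (reaching a1), right to b1, down to b2, right to c2, up to c1, right to d1, 2× down (reaching d3), left to c3 — 11 moves in all.
Check: all 12 open cells covered.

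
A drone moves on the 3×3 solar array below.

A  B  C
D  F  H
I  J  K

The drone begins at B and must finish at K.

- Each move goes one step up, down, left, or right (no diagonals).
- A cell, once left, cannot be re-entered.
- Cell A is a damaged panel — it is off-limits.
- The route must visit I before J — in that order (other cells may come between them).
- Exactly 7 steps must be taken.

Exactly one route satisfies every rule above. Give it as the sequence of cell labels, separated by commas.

The waypoints must appear in the order I, J, with no cell reused.
Route from B: right to C, down to H, 2× left (reaching D), down to I, 2× right (reaching K) — 7 moves in all.
Check: order respected (I at step 5, J at step 6); 7 moves as required.

B, C, H, F, D, I, J, K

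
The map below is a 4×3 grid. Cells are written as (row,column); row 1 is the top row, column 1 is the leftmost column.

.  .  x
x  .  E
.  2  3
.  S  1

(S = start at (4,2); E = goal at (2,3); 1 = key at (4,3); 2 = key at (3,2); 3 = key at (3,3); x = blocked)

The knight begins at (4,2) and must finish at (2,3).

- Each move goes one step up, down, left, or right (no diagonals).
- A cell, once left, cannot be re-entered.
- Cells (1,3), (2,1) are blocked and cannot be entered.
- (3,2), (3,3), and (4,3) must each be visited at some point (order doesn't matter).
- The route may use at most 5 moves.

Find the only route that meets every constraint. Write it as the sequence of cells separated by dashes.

(4,2) - (4,3) - (3,3) - (3,2) - (2,2) - (2,3)

The 5-move cap with required stops at (3,2), (3,3), (4,3) leaves no slack for detours.
Route from (4,2): right to (4,3), up to (3,3), left to (3,2), up to (2,2), right to (2,3) — 5 moves in all.
Check: all required cells visited; 5 ≤ 5 moves.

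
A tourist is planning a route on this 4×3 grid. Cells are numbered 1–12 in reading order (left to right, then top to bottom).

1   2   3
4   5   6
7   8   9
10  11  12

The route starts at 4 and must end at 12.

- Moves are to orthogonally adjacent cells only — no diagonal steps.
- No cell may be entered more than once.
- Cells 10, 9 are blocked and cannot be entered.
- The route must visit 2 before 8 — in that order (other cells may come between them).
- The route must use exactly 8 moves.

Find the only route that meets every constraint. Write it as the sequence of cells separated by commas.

The waypoints must appear in the order 2, 8, with no cell reused.
Route from 4: up 1 to 1, right 2 to 3, down 1 to 6, left 1 to 5, down 2 to 11, right 1 to 12 — 8 moves in all.
Check: order respected (2 at step 2, 8 at step 6); 8 moves as required.

4, 1, 2, 3, 6, 5, 8, 11, 12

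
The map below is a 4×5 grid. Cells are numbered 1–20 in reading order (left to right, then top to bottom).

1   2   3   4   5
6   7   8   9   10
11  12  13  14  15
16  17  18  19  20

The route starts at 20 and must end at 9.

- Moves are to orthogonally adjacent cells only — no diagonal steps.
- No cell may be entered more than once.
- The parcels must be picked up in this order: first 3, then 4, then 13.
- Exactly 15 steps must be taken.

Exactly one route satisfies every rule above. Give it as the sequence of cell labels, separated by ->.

20 -> 19 -> 18 -> 17 -> 12 -> 7 -> 2 -> 3 -> 4 -> 5 -> 10 -> 15 -> 14 -> 13 -> 8 -> 9

The waypoints must appear in the order 3, 4, 13, with no cell reused.
Route from 20: left 3 to 17, up 3 to 2, right 3 to 5, down 2 to 15, left 2 to 13, up 1 to 8, right 1 to 9 — 15 moves in all.
Check: order respected (3 at step 7, 4 at step 8, 13 at step 13); 15 moves as required.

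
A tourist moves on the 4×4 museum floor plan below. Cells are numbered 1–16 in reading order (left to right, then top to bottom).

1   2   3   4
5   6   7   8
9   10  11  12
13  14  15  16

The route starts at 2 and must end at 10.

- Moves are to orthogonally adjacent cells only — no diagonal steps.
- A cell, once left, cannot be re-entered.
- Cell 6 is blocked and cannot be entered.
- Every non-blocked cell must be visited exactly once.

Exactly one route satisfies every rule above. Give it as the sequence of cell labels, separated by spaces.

Need to visit all 15 open cells exactly once, starting at 2 and ending at 10.
Cell 1 has only two open neighbours (5 and 2), so the path must pass straight through it: one of those is the cell it's entered from and the other is where it exits.
Route from 2: left 1 to 1, down 3 to 13, right 3 to 16, up 3 to 4, left 1 to 3, down 2 to 11, left 1 to 10 — 14 moves in all.
Check: all 15 open cells covered.

2 1 5 9 13 14 15 16 12 8 4 3 7 11 10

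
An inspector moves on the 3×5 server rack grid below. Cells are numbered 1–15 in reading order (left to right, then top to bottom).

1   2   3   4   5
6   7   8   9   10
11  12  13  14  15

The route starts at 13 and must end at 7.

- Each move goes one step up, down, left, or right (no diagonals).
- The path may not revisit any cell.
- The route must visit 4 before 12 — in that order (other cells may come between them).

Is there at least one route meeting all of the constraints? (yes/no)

One route that works: 13 → 8 → 9 → 4 → 3 → 2 → 1 → 6 → 11 → 12 → 7.

yes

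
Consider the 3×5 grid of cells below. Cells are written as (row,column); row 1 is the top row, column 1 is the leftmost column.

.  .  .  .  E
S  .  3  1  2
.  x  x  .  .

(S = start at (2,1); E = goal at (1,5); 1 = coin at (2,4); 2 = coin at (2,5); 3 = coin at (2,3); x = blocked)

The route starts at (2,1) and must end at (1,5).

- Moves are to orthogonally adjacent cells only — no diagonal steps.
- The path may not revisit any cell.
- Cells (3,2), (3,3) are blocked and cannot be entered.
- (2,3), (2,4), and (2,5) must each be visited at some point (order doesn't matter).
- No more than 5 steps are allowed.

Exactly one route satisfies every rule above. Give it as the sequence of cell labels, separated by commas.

(2,1), (2,2), (2,3), (2,4), (2,5), (1,5)

Any route must reach (2,3), (2,4), and (2,5) and still end at (1,5) within 5 moves, so the order of the required stops is forced.
Route from (2,1): right 4 to (2,5), up 1 to (1,5) — 5 moves in all.
Check: all required cells visited; 5 ≤ 5 moves.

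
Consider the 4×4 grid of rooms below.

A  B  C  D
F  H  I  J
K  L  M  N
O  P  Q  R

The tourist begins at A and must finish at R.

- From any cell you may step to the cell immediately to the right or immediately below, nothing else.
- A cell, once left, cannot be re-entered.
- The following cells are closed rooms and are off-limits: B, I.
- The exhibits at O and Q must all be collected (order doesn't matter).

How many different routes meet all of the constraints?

A right/down-only route from A to R makes exactly 3 down-moves and 3 right-moves in some order.
With no other constraints that would be C(6,3) = 20 routes.
A monotone route can only reach the required cells in the order O, Q, so split there and multiply the segment counts (each segment already excludes blocked cells): A→O: 1; O→Q: 1; Q→R: 1; product = 1.
That gives 1 route.

1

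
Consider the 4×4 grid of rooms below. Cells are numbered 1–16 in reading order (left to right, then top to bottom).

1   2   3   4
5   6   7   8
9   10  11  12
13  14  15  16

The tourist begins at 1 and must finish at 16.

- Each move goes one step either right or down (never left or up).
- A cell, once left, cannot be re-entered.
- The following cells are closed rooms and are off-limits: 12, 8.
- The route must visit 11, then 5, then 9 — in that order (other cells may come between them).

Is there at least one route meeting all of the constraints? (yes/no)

5 lies above 11, so going from 11 to 5 would need an upward move — but moves only go right/down, so 11 cannot be visited before 5.

no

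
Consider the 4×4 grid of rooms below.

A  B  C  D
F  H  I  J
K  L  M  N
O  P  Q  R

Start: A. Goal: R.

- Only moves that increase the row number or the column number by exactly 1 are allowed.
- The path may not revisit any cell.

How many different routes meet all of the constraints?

20

A right/down-only route from A to R makes exactly 3 down-moves and 3 right-moves in some order.
With no other constraints that would be C(6,3) = 20 routes.
That gives 20 routes.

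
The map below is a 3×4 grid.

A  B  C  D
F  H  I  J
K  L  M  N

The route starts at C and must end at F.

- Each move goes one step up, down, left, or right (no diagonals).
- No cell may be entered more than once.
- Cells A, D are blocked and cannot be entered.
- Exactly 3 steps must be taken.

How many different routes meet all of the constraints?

Need simple routes of exactly 3 moves from C to F (Manhattan distance 3, so 0 moves are spent on a detour and 0 undoing it).
Enumerating: C I H F | C B H F.
That gives 2 routes.

2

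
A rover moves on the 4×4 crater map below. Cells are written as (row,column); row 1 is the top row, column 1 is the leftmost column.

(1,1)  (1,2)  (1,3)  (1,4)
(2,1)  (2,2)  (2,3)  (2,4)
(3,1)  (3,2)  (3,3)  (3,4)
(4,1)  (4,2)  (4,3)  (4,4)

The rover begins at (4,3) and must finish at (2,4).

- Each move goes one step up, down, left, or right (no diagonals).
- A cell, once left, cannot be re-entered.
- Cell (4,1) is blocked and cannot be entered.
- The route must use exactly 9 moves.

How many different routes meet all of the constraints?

Need simple routes of exactly 9 moves from (4,3) to (2,4) (Manhattan distance 3, so 3 moves are spent on a detour and 3 undoing it).
Branch systematically from the start, pruning whenever the remaining move budget drops below the Manhattan distance to (2,4) or differs from it in parity. Grouping the completions by first move — via (3,3): 9; via (4,2): 11; via (4,4): 5 — and summing: 9 + 11 + 5 = 25.
That gives 25 routes.

25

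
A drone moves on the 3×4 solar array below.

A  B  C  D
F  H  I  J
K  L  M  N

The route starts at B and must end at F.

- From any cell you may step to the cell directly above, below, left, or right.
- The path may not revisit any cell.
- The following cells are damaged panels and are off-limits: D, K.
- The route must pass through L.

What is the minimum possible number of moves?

6

Any route passes through L somewhere between B and F. Summing Manhattan distances along the two legs (B → L → F) gives a lower bound of 2 + 2 = 4 moves.
The shortest route satisfying every rule uses 6 moves: B → C → I → M → L → H → F.
The no-revisit rule (legs can't share cells) pushes the minimum above the 4-move bound; an exhaustive check rules out every length from 4 to 5, leaving 6 as the minimum.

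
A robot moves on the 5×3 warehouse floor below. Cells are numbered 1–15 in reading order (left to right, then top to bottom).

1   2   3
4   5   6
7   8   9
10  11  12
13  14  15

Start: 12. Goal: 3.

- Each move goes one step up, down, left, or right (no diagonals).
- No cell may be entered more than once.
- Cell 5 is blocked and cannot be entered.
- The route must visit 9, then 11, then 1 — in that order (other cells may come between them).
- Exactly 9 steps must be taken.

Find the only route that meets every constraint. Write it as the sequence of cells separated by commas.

12, 9, 8, 11, 10, 7, 4, 1, 2, 3

The waypoints must appear in the order 9, 11, 1, with no cell reused.
Route from 12: up to 9, left to 8, down to 11, left to 10, 3× up (reaching 1), 2× right (reaching 3) — 9 moves in all.
Check: order respected (9 at step 1, 11 at step 3, 1 at step 7); 9 moves as required.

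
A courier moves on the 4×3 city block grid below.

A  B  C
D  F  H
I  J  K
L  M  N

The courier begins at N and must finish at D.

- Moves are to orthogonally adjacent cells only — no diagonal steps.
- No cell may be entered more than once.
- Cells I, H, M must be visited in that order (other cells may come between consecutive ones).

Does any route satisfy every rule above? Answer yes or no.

no

Ignoring the required order, 7 revisit-free routes from N to D pass through all of I, H, and M; the waypoint orders that occur are M → I → H (5); H → M → I (2) — never I → H → M.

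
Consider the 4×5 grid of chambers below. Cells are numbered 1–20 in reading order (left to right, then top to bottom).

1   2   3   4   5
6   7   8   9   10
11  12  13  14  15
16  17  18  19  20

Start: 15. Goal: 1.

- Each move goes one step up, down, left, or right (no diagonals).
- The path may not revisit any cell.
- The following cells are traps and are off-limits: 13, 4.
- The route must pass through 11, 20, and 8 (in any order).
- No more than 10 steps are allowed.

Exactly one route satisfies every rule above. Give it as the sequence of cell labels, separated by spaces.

Any route must reach 11, 20, and 8 and still end at 1 within 10 moves, so the order of the required stops is forced.
Route from 15: down to 20, left to 19, 2× up (reaching 9), 2× left (reaching 7), down to 12, left to 11, 2× up (reaching 1) — 10 moves in all.
Check: all required cells visited; 10 ≤ 10 moves.

15 20 19 14 9 8 7 12 11 6 1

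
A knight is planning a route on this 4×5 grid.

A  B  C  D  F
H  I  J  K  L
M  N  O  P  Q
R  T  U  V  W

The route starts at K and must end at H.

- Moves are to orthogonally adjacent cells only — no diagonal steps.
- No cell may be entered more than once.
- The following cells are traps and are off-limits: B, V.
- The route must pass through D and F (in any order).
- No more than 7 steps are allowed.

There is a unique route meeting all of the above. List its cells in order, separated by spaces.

Any route must reach D and F and still end at H within 7 moves, so the order of the required stops is forced.
Route from K: right 1 to L, up 1 to F, left 2 to C, down 1 to J, left 2 to H — 7 moves in all.
Check: all required cells visited; 7 ≤ 7 moves.

K L F D C J I H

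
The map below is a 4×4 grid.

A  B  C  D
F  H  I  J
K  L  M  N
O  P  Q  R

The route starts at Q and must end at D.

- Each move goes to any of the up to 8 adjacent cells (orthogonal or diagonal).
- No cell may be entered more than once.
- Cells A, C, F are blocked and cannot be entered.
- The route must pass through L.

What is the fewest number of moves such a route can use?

Any route passes through L somewhere between Q and D. Summing Chebyshev distances along the two legs (Q → L → D) gives a lower bound of 1 + 2 = 3 moves.
A route of 3 moves achieves this: Q → L → I → D.
Since 3 matches the lower bound, it is optimal.

3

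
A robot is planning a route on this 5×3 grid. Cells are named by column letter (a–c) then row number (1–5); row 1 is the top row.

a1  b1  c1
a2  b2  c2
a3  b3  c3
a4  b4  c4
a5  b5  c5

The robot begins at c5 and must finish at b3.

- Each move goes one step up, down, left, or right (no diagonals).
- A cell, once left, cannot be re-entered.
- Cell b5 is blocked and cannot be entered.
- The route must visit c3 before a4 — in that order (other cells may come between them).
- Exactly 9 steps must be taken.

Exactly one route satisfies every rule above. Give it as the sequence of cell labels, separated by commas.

c5, c4, c3, c2, b2, a2, a3, a4, b4, b3

The waypoints must appear in the order c3, a4, with no cell reused.
Route from c5: 3× up (reaching c2), 2× left (reaching a2), 2× down (reaching a4), right to b4, up to b3 — 9 moves in all.
Check: order respected (c3 at step 2, a4 at step 7); 9 moves as required.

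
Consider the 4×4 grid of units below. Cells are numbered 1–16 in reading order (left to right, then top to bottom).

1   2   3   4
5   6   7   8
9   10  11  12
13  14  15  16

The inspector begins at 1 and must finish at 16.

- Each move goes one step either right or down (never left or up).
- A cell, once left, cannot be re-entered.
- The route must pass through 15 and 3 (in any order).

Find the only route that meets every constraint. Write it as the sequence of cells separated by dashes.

1 - 2 - 3 - 7 - 11 - 15 - 16

Moves only go right or down, so the column and row indices never decrease.
Route from 1: right 2 to 3, down 3 to 15, right 1 to 16 — 6 moves in all.
Check: all required cells visited.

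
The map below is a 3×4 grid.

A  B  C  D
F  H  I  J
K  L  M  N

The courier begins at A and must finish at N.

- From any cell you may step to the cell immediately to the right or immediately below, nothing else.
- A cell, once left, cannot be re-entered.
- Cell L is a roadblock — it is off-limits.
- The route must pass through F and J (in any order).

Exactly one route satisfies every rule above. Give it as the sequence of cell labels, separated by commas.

A, F, H, I, J, N

Moves only go right or down, so the column and row indices never decrease.
Route from A: down 1 to F, right 3 to J, down 1 to N — 5 moves in all.
Check: all required cells visited.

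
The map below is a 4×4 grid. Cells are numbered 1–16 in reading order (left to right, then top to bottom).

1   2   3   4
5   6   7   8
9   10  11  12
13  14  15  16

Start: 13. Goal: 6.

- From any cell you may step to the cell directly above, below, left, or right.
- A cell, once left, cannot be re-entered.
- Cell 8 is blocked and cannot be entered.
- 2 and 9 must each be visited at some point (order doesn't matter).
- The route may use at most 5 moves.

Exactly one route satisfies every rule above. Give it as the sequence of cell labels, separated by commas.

13, 9, 5, 1, 2, 6

The 5-move cap with required stops at 2, 9 leaves no slack for detours.
Route from 13: 3× up (reaching 1), right to 2, down to 6 — 5 moves in all.
Check: all required cells visited; 5 ≤ 5 moves.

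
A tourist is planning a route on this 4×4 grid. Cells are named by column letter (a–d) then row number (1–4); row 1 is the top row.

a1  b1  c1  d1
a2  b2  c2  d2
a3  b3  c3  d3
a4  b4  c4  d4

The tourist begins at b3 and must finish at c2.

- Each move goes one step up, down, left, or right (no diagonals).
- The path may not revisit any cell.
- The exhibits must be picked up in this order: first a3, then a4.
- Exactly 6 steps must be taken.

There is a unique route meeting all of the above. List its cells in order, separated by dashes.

b3 - a3 - a4 - b4 - c4 - c3 - c2

The waypoints must appear in the order a3, a4, with no cell reused.
Route from b3: left 1 to a3, down 1 to a4, right 2 to c4, up 2 to c2 — 6 moves in all.
Check: order respected (a3 at step 1, a4 at step 2); 6 moves as required.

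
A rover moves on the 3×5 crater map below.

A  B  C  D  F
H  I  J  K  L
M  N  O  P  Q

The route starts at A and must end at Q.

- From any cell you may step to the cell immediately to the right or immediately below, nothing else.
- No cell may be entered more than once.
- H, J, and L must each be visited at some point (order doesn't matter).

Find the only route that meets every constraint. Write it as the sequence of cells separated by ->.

A -> H -> I -> J -> K -> L -> Q

Moves only go right or down, so the column and row indices never decrease.
Route from A: down to H, 4× right (reaching L), down to Q — 6 moves in all.
Check: all required cells visited.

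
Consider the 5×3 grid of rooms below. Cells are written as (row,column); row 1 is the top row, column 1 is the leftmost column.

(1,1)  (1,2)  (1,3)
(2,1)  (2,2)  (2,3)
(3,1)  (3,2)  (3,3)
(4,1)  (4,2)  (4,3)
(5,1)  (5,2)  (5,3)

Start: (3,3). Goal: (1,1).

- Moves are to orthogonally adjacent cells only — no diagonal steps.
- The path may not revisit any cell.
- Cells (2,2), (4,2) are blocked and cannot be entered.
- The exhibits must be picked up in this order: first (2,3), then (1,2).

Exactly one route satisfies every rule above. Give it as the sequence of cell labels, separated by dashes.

(3,3) - (2,3) - (1,3) - (1,2) - (1,1)

The waypoints must appear in the order (2,3), (1,2), with no cell reused.
Route from (3,3): 2× up (reaching (1,3)), 2× left (reaching (1,1)) — 4 moves in all.
Check: order respected ((2,3) at step 1, (1,2) at step 3).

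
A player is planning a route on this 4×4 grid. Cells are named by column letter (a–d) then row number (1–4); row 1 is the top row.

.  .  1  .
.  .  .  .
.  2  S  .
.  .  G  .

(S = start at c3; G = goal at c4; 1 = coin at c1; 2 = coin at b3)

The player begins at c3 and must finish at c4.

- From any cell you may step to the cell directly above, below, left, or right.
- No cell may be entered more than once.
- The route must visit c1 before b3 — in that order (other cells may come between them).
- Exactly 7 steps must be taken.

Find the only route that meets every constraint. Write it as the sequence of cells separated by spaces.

c3 c2 c1 b1 b2 b3 b4 c4

The waypoints must appear in the order c1, b3, with no cell reused.
Route from c3: 2× up (reaching c1), left to b1, 3× down (reaching b4), right to c4 — 7 moves in all.
Check: order respected (1 at step 2, 2 at step 5); 7 moves as required.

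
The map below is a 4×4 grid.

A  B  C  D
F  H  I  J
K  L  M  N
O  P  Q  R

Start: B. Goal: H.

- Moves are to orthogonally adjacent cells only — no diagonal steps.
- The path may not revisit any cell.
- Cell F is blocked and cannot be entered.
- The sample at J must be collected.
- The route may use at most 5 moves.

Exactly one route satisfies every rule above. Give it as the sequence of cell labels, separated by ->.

B -> C -> D -> J -> I -> H

Any route must reach J and still end at H within 5 moves, so the order of the required stops is forced.
Route from B: right 2 to D, down 1 to J, left 2 to H — 5 moves in all.
Check: all required cells visited; 5 ≤ 5 moves.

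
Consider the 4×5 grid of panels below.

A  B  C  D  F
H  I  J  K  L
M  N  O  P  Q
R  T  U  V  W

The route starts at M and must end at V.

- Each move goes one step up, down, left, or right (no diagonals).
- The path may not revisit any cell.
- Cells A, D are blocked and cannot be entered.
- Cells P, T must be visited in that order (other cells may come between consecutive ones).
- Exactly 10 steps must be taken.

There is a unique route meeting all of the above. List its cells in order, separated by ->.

The waypoints must appear in the order P, T, with no cell reused.
Route from M: up to H, 3× right (reaching K), down to P, 2× left (reaching N), down to T, 2× right (reaching V) — 10 moves in all.
Check: order respected (P at step 5, T at step 8); 10 moves as required.

M -> H -> I -> J -> K -> P -> O -> N -> T -> U -> V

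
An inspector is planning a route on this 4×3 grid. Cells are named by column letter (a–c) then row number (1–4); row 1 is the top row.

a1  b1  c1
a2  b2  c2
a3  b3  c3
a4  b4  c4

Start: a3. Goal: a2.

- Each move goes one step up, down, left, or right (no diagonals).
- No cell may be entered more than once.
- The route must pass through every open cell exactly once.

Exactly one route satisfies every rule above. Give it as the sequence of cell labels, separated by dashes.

Need to visit all 12 open cells exactly once, starting at a3 and ending at a2.
Cell a1 has only two open neighbours (a2 and b1), so the path must pass straight through it: one of those is the cell it's entered from and the other is where it exits.
Route from a3: down 1 to a4, right 2 to c4, up 1 to c3, left 1 to b3, up 1 to b2, right 1 to c2, up 1 to c1, left 2 to a1, down 1 to a2 — 11 moves in all.
Check: all 12 open cells covered.

a3 - a4 - b4 - c4 - c3 - b3 - b2 - c2 - c1 - b1 - a1 - a2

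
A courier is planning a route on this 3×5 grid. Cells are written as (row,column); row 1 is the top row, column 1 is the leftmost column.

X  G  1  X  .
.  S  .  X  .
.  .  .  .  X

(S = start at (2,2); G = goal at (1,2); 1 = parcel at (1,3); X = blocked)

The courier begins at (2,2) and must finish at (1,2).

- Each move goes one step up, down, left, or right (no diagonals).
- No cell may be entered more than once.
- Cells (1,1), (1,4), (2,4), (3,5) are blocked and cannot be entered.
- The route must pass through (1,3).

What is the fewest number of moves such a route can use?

3

Any route passes through (1,3) somewhere between (2,2) and (1,2). Summing Manhattan distances along the two legs ((2,2) → (1,3) → (1,2)) gives a lower bound of 2 + 1 = 3 moves.
A route of 3 moves achieves this: (2,2) → (2,3) → (1,3) → (1,2).
Since 3 matches the lower bound, it is optimal.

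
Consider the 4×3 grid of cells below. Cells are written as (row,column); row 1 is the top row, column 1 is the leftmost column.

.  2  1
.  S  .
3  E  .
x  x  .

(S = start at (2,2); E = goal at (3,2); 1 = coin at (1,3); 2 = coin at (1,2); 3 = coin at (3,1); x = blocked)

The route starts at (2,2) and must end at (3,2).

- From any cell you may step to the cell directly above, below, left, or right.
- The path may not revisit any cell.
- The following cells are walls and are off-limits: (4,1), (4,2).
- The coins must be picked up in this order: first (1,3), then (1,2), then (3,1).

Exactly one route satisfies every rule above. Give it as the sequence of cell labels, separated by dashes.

(2,2) - (2,3) - (1,3) - (1,2) - (1,1) - (2,1) - (3,1) - (3,2)

The waypoints must appear in the order (1,3), (1,2), (3,1), with no cell reused.
Route from (2,2): right to (2,3), up to (1,3), 2× left (reaching (1,1)), 2× down (reaching (3,1)), right to (3,2) — 7 moves in all.
Check: order respected (1 at step 2, 2 at step 3, 3 at step 6).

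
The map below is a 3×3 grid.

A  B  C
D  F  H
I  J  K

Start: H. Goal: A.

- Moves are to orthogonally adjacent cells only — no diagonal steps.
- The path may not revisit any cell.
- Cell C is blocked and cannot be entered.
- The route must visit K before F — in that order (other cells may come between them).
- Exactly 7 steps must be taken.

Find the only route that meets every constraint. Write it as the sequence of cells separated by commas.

The waypoints must appear in the order K, F, with no cell reused.
Route from H: down to K, 2× left (reaching I), up to D, right to F, up to B, left to A — 7 moves in all.
Check: order respected (K at step 1, F at step 5); 7 moves as required.

H, K, J, I, D, F, B, A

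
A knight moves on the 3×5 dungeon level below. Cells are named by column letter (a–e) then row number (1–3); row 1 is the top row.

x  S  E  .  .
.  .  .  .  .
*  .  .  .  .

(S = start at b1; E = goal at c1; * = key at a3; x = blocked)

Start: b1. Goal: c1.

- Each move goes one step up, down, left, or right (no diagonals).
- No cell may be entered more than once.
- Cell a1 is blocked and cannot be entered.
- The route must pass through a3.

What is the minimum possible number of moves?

7

Any route passes through a3 somewhere between b1 and c1. Summing Manhattan distances along the two legs (b1 → a3 → c1) gives a lower bound of 3 + 4 = 7 moves.
A route of 7 moves achieves this: b1 → b2 → a2 → a3 → b3 → c3 → c2 → c1.
Since 7 matches the lower bound, it is optimal.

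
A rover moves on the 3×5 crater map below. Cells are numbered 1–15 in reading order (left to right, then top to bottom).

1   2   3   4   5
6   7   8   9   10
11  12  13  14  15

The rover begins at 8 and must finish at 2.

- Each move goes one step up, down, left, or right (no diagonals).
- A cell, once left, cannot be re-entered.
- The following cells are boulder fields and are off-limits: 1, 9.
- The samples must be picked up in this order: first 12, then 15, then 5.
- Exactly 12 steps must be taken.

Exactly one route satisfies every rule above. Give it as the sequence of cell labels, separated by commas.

The waypoints must appear in the order 12, 15, 5, with no cell reused.
Route from 8: 2× left (reaching 6), down to 11, 4× right (reaching 15), 2× up (reaching 5), 3× left (reaching 2) — 12 moves in all.
Check: order respected (12 at step 4, 15 at step 7, 5 at step 9); 12 moves as required.

8, 7, 6, 11, 12, 13, 14, 15, 10, 5, 4, 3, 2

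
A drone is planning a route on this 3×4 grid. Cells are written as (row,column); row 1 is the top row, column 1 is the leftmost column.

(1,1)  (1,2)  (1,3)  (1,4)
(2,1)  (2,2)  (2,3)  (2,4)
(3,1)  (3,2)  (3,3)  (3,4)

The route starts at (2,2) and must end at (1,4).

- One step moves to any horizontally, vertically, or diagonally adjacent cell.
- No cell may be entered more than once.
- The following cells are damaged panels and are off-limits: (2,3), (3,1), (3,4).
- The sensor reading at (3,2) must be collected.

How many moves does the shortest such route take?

Any route passes through (3,2) somewhere between (2,2) and (1,4). Summing Chebyshev distances along the two legs ((2,2) → (3,2) → (1,4)) gives a lower bound of 1 + 2 = 3 moves.
That bound ignores the blocked cells. Measuring each leg by the fewest moves that actually steer around them ((2,2)→(3,2): 1; (3,2)→(1,4): 3) raises the lower bound to 4.
A route of 4 moves exists: (2,2) → (3,2) → (3,3) → (2,4) → (1,4).
Since 4 matches that lower bound, it is optimal.

4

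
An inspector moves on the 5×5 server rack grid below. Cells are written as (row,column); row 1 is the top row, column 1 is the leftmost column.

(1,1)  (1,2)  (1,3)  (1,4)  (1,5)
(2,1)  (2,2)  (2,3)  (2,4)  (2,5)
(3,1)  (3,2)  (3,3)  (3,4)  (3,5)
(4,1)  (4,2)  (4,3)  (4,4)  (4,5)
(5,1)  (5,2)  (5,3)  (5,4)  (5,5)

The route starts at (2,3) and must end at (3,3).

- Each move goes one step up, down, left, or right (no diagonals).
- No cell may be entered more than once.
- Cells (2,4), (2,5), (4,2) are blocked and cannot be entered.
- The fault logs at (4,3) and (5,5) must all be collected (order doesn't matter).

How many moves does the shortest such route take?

13

Any route passes through (4,3) and (5,5) in some order between (2,3) and (3,3). Summing Manhattan distances along each leg and taking the cheapest ordering ((2,3) → (5,5) → (4,3) → (3,3)) gives a lower bound of 5 + 3 + 1 = 9 moves.
The shortest route satisfying every rule uses 13 moves: (2,3) → (2,2) → (3,2) → (3,1) → (4,1) → (5,1) → (5,2) → (5,3) → (5,4) → (5,5) → (4,5) → (4,4) → (4,3) → (3,3).
The bound of 9 isn't tight here; checking systematically, no route of length 9 through 12 satisfies every constraint (on a 4-connected grid the length of any start-to-goal walk has the same parity as the Manhattan bound, so only lengths 9, 11, 13, … need checking), so 13 is the minimum.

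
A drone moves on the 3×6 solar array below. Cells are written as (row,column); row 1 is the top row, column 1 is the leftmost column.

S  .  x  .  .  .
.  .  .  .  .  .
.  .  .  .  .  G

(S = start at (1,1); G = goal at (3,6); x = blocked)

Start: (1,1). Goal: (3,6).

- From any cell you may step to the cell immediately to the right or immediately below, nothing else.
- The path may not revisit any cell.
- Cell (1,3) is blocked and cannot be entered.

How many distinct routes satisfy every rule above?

11

A right/down-only route from (1,1) to (3,6) makes exactly 2 down-moves and 5 right-moves in some order.
With no other constraints that would be C(7,2) = 21 routes.
Subtract routes through each blocked cell (inclusion–exclusion for overlaps): − through (1,3): 10 → 11.
That gives 11 routes.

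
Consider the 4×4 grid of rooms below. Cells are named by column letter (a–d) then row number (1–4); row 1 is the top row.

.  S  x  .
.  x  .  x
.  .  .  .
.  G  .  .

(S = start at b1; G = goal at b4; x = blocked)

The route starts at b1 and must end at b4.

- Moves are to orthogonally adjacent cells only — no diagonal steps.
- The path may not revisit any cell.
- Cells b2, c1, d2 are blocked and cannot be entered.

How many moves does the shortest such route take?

5

The Manhattan distance from b1 to b4 is |1−4| + |2−2| = 3, so at least 3 moves are needed.
That bound ignores the blocked cells. Measuring each leg by the fewest moves that actually steer around them (b1→b4: 5) raises the lower bound to 5.
A route of 5 moves exists: b1 → a1 → a2 → a3 → a4 → b4.
Since 5 matches that lower bound, it is optimal.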